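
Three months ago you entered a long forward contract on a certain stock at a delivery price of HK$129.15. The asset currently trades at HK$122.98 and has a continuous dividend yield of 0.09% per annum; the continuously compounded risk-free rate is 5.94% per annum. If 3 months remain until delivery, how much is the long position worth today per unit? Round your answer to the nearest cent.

-HK$4.29

Current fair forward for the remaining 3 months: F = S·e^((r − q)·T), (r − q) = 0.0594 − 0.0009 = 0.0585
F = 122.98 · e^(0.0585 × 3/12) = 122.98 × 1.014732 = 124.7917
Value of long forward = (F − K)·e^(−rT) = (124.7917 − 129.15) · e^(−0.0594·3/12)
= -4.3583 × 0.985260 = -4.29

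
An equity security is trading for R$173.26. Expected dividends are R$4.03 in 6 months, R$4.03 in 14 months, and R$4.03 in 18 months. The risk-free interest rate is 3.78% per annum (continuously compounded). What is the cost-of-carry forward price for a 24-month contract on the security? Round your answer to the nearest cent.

PV(dividends) I = 4.03·e^(−0.0378·6/12) + 4.03·e^(−0.0378·14/12) + 4.03·e^(−0.0378·18/12)
I = 3.9545 + 3.8561 + 3.8079 = 11.6185
F = (S − I)·e^(rT) = (173.26 − 11.6185) · e^(0.0378·24/12)
= 161.6415 · e^0.075600 = 161.6415 × 1.078531 = R$174.34

R$174.34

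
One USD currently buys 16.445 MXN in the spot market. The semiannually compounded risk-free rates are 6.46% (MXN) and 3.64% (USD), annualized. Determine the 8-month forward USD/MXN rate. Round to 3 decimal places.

16.749

By covered interest parity, F = S · (1+r_MXN/2)^(2T) / (1+r_USD/2)^(2T)
= 16.445 × 1.043297 / 1.024340 = 16.445 × 1.018507
F = 16.749 MXN per USD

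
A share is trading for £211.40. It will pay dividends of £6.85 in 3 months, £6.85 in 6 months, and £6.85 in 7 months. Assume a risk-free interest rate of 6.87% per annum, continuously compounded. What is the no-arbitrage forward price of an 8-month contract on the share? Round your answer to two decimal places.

£200.44

PV(dividends) I = 6.85·e^(−0.0687·3/12) + 6.85·e^(−0.0687·6/12) + 6.85·e^(−0.0687·7/12)
I = 6.7334 + 6.6187 + 6.5809 = 19.9330
F = (S − I)·e^(rT) = (211.40 − 19.9330) · e^(0.0687·8/12)
= 191.4670 · e^0.045800 = 191.4670 × 1.046865 = £200.44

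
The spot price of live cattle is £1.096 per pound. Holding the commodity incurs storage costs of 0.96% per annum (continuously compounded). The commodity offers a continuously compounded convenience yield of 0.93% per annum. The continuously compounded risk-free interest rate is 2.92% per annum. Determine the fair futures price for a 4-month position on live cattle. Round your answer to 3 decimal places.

Net carry = r + u − y = 0.0292 + 0.0096 − 0.0093 = 0.0295
F = S·e^((r+u−y)T) = 1.096 · e^(0.0295 × 4/12) = 1.096 · e^0.009833
= 1.096 × 1.009882 = £1.107 per pound

£1.107 per pound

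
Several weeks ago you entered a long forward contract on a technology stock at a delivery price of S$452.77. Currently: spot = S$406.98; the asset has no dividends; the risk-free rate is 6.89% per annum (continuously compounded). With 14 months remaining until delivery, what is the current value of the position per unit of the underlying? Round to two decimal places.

Current fair forward for the remaining 14 months: F = S·e^(r·T), r = 0.0689
F = 406.98 · e^(0.0689 × 14/12) = 406.98 × 1.083702 = 441.0450
Value of long forward = (F − K)·e^(−rT) = (441.0450 − 452.77) · e^(−0.0689·14/12)
= -11.7250 × 0.922763 = -10.82

-S$10.82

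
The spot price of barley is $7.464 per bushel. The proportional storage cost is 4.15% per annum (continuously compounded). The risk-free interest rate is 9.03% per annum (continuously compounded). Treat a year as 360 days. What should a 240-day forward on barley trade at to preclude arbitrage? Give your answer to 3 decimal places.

$8.150 per bushel

Net carry = r + u − y = 0.0903 + 0.0415 − 0.0000 = 0.1318
F = S·e^((r+u−y)T) = 7.464 · e^(0.1318 × 240/360) = 7.464 · e^0.087867
= 7.464 × 1.091843 = $8.150 per bushel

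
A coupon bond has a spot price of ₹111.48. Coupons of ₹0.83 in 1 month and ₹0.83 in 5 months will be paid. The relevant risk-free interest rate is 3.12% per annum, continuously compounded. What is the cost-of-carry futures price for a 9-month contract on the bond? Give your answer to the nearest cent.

₹112.43

PV(coupons) I = 0.83·e^(−0.0312·1/12) + 0.83·e^(−0.0312·5/12)
I = 0.8278 + 0.8193 = 1.6471
F = (S − I)·e^(rT) = (111.48 − 1.6471) · e^(0.0312·9/12)
= 109.8329 · e^0.023400 = 109.8329 × 1.023676 = ₹112.43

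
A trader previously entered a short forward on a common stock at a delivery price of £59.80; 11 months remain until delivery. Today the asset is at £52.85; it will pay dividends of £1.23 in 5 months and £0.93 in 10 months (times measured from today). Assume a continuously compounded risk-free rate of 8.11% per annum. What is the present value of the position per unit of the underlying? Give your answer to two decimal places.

PV(remaining dividends) I = 1.23·e^(−0.0811·5/12) + 0.93·e^(−0.0811·10/12) = 2.0584
Current forward F = (S − I)·e^(rT) = (52.85 − 2.0584)·e^(0.0811·11/12) = 50.7916 × 1.077175 = 54.7114
Value (long) = (F − K)·e^(−rT) = (54.7114 − 59.80) × 0.928354 = -4.7240
Short position value = −(long value) = £4.72

£4.72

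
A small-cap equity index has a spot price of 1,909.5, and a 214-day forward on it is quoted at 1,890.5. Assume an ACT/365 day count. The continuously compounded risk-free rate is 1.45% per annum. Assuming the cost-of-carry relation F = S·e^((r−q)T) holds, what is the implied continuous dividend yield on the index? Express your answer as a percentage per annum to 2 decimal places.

3.16%

From F = S·e^((r−q)T): (r − q) = ln(F/S)/T
ln(1890.5/1909.5) = ln(0.990050) = -0.010000
(r − q) = -0.010000 / (214/365) = -0.017056
q = r − ln(F/S)/T = 0.0145 + 0.017056 = 0.031556
q = 3.16%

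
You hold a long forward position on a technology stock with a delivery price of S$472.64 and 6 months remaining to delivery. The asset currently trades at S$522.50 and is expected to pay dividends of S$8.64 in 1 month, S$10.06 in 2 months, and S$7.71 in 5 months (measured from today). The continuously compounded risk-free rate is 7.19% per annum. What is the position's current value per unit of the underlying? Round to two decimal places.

S$40.54

PV(remaining dividends) I = 8.64·e^(−0.0719·1/12) + 10.06·e^(−0.0719·2/12) + 7.71·e^(−0.0719·5/12) = 26.0110
Current forward F = (S − I)·e^(rT) = (522.50 − 26.0110)·e^(0.0719·6/12) = 496.4890 × 1.036604 = 514.6625
Value (long) = (F − K)·e^(−rT) = (514.6625 − 472.64) × 0.964689 = 40.5386
Value = S$40.54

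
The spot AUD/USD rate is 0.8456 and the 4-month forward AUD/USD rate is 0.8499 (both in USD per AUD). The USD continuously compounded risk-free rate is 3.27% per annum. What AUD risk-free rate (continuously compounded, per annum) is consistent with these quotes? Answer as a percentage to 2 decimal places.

F = S·e^((r_USD − r_AUD)T) ⇒ r_AUD = r_USD − ln(F/S)/T
ln(0.8499/0.8456) = 0.005072; /(4/12) = 0.015216
r_AUD = 0.0327 − 0.015216 = 0.017484
r_AUD = 1.75%

1.75%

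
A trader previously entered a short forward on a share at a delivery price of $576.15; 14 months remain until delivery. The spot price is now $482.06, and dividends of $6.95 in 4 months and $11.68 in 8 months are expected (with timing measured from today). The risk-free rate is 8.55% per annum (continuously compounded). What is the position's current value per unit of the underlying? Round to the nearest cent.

$57.18

PV(remaining dividends) I = 6.95·e^(−0.0855·4/12) + 11.68·e^(−0.0855·8/12) = 17.7876
Current forward F = (S − I)·e^(rT) = (482.06 − 17.7876)·e^(0.0855·14/12) = 464.2724 × 1.104895 = 512.9723
Value (long) = (F − K)·e^(−rT) = (512.9723 − 576.15) × 0.905064 = -57.1799
Short position value = −(long value) = $57.18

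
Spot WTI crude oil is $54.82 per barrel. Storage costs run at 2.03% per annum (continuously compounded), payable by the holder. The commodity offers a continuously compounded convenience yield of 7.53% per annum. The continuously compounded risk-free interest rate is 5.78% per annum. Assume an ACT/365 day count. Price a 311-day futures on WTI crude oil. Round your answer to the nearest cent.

$54.95 per barrel

Net carry = r + u − y = 0.0578 + 0.0203 − 0.0753 = 0.0028
F = S·e^((r+u−y)T) = 54.82 · e^(0.0028 × 311/365) = 54.82 · e^0.002386
= 54.82 × 1.002389 = $54.95 per barrel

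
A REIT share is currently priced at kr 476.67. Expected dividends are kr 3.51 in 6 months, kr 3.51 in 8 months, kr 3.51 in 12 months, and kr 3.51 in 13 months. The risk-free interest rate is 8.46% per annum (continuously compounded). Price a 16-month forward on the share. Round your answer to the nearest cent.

kr 518.91

PV(dividends) I = 3.51·e^(−0.0846·6/12) + 3.51·e^(−0.0846·8/12) + 3.51·e^(−0.0846·12/12) + 3.51·e^(−0.0846·13/12)
I = 3.3646 + 3.3175 + 3.2253 + 3.2026 = 13.1100
F = (S − I)·e^(rT) = (476.67 − 13.1100) · e^(0.0846·16/12)
= 463.5600 · e^0.112800 = 463.5600 × 1.119408 = kr 518.91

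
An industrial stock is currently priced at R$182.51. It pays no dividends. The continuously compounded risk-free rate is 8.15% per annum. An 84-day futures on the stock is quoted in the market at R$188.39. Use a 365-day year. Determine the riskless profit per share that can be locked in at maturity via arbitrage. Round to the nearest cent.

Fair futures: F* = S·e^(carry·T), with carry = r = 0.0815
F* = 182.51 · e^(0.0815 × 84/365) = 182.51 · e^0.018756 = 182.51 × 1.018933 = R$185.9655
Market R$188.39 > fair R$185.9655: forward overpriced → cash-and-carry (buy spot, short the forward).
At maturity, profit = |F_mkt − F*| = |188.39 − 185.9655| = R$2.42 per share

R$2.42 per share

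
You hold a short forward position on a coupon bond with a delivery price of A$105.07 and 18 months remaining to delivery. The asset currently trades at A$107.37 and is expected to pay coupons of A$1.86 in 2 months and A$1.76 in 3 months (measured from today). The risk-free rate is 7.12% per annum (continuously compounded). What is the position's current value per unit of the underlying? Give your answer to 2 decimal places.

-A$9.38

PV(remaining coupons) I = 1.86·e^(−0.0712·2/12) + 1.76·e^(−0.0712·3/12) = 3.5670
Current forward F = (S − I)·e^(rT) = (107.37 − 3.5670)·e^(0.0712·18/12) = 103.8030 × 1.112712 = 115.5028
Value (long) = (F − K)·e^(−rT) = (115.5028 − 105.07) × 0.898705 = 9.3760
Short position value = −(long value) = -A$9.38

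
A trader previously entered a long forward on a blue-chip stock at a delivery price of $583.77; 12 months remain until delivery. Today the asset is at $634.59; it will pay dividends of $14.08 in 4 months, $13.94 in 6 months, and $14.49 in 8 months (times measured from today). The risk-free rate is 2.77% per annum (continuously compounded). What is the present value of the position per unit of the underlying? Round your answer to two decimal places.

$24.84

PV(remaining dividends) I = 14.08·e^(−0.0277·4/12) + 13.94·e^(−0.0277·6/12) + 14.49·e^(−0.0277·8/12) = 41.9237
Current forward F = (S − I)·e^(rT) = (634.59 − 41.9237)·e^(0.0277·12/12) = 592.6663 × 1.028087 = 609.3125
Value (long) = (F − K)·e^(−rT) = (609.3125 − 583.77) × 0.972680 = 24.8447
Value = $24.84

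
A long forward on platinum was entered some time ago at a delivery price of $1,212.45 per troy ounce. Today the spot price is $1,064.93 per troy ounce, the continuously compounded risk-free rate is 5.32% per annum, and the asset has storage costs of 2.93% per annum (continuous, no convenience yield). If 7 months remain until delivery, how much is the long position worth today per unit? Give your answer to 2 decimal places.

Current fair forward for the remaining 7 months: F = S·e^((r + u)·T), (r + u) = 0.0532 + 0.0293 = 0.0825
F = 1064.93 · e^(0.0825 × 7/12) = 1064.93 × 1.04930181 = 1117.4330
Value of long forward = (F − K)·e^(−rT) = (1117.4330 − 1212.45) · e^(−0.0532·7/12)
= -95.0170 × 0.96944326 = -92.11

-$92.11 per troy ounce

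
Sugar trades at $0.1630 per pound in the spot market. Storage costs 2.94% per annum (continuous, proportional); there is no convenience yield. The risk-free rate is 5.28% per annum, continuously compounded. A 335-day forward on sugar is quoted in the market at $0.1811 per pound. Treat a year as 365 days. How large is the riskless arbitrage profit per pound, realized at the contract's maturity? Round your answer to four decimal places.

Fair forward: F* = S·e^(carry·T), with carry = (r + u) = 0.0528 + 0.0294 = 0.0822
F* = 0.1630 · e^(0.0822 × 335/365) = 0.1630 · e^0.075444 = 0.1630 × 1.078363 = $0.1758
Market $0.1811 > fair $0.1758: forward overpriced → cash-and-carry (buy spot, short the forward).
At maturity, profit = |F_mkt − F*| = |0.1811 − 0.1758| = $0.0053 per pound

$0.0053 per pound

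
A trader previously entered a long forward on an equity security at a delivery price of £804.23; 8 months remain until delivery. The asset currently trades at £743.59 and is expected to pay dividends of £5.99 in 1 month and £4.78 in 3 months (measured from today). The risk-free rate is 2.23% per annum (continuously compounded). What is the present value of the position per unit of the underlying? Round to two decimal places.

PV(remaining dividends) I = 5.99·e^(−0.0223·1/12) + 4.78·e^(−0.0223·3/12) = 10.7323
Current forward F = (S − I)·e^(rT) = (743.59 − 10.7323)·e^(0.0223·8/12) = 732.8577 × 1.014978 = 743.8344
Value (long) = (F − K)·e^(−rT) = (743.8344 − 804.23) × 0.985243 = -59.5043
Value = -£59.50

-£59.50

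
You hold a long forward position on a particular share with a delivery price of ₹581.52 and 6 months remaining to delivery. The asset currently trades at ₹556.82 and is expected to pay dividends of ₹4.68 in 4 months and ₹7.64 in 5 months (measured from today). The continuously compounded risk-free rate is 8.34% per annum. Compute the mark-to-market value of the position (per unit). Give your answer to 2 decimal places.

PV(remaining dividends) I = 4.68·e^(−0.0834·4/12) + 7.64·e^(−0.0834·5/12) = 11.9308
Current forward F = (S − I)·e^(rT) = (556.82 − 11.9308)·e^(0.0834·6/12) = 544.8892 × 1.042582 = 568.0917
Value (long) = (F − K)·e^(−rT) = (568.0917 − 581.52) × 0.959157 = -12.8798
Value = -₹12.88

-₹12.88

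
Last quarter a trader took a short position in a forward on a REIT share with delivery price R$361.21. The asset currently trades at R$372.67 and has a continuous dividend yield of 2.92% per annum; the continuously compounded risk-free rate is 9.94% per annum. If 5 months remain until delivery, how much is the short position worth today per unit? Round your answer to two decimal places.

-R$21.61

Current fair forward for the remaining 5 months: F = S·e^((r − q)·T), (r − q) = 0.0994 − 0.0292 = 0.0702
F = 372.67 · e^(0.0702 × 5/12) = 372.67 × 1.029682 = 383.7316
Value of long forward = (F − K)·e^(−rT) = (383.7316 − 361.21) · e^(−0.0994·5/12)
= 22.5216 × 0.959429 = 21.61
Short position value = −(long value) = -R$21.61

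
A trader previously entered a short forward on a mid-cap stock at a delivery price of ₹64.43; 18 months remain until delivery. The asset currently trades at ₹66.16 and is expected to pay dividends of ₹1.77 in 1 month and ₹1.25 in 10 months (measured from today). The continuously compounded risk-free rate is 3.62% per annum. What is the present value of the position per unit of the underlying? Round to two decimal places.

-₹2.16

PV(remaining dividends) I = 1.77·e^(−0.0362·1/12) + 1.25·e^(−0.0362·10/12) = 2.9775
Current forward F = (S − I)·e^(rT) = (66.16 − 2.9775)·e^(0.0362·18/12) = 63.1825 × 1.055801 = 66.7081
Value (long) = (F − K)·e^(−rT) = (66.7081 − 64.43) × 0.947148 = 2.1577
Short position value = −(long value) = -₹2.16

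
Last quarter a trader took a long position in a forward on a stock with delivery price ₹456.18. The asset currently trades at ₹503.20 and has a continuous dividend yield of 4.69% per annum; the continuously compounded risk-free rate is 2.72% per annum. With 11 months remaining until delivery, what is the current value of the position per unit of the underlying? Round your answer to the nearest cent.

₹37.08

Current fair forward for the remaining 11 months: F = S·e^((r − q)·T), (r − q) = 0.0272 − 0.0469 = -0.0197
F = 503.20 · e^(-0.0197 × 11/12) = 503.20 × 0.982104 = 494.1947
Value of long forward = (F − K)·e^(−rT) = (494.1947 − 456.18) · e^(−0.0272·11/12)
= 38.0147 × 0.975375 = 37.08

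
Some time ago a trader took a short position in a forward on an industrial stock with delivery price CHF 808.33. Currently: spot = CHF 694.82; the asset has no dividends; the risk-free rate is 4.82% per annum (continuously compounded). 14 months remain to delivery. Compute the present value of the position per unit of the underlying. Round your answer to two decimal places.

Current fair forward for the remaining 14 months: F = S·e^(r·T), r = 0.0482
F = 694.82 · e^(0.0482 × 14/12) = 694.82 × 1.057844 = 735.0112
Value of long forward = (F − K)·e^(−rT) = (735.0112 − 808.33) · e^(−0.0482·14/12)
= -73.3188 × 0.945319 = -69.31
Short position value = −(long value) = CHF 69.31

CHF 69.31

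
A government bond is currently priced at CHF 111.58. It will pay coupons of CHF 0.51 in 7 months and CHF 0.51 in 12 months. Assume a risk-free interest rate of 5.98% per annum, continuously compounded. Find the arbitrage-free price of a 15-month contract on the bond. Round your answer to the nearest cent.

PV(coupons) I = 0.51·e^(−0.0598·7/12) + 0.51·e^(−0.0598·12/12)
I = 0.4925 + 0.4804 = 0.9729
F = (S − I)·e^(rT) = (111.58 − 0.9729) · e^(0.0598·15/12)
= 110.6071 · e^0.074750 = 110.6071 × 1.077615 = CHF 119.19

CHF 119.19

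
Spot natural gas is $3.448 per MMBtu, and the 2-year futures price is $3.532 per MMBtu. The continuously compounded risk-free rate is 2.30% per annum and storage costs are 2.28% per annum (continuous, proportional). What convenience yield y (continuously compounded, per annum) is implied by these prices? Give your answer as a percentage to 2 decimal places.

F = S·e^((r+u−y)T) ⇒ (r+u−y) = ln(F/S)/T
ln(3.532/3.448) = 0.024070; /T ⇒ 0.012035
y = r + u − ln(F/S)/T = 0.0230 + 0.0228 − 0.012035 = 0.033765
y = 3.38%

3.38%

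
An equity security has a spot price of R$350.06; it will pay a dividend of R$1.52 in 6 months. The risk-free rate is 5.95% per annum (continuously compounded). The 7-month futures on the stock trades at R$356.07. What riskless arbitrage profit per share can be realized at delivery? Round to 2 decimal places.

R$4.83 per share

PV(dividends) I = 1.52·e^(−0.0595·6/12) = 1.4754
Fair futures F* = (S − I)·e^(rT) = (350.06 − 1.4754)·e^0.034708 = 348.5846 × 1.035317 = 360.8956
Market R$356.07 < fair 360.8956: forward underpriced → reverse cash-and-carry (short the stock, invest proceeds at r, pay the dividends, go long the forward).
Profit at T = |F_mkt − F*| = |356.07 − 360.8956| = R$4.83 per share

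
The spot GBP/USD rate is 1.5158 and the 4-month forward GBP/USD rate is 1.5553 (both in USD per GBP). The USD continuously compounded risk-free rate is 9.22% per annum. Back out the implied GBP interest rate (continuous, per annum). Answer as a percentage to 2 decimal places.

1.50%

F = S·e^((r_USD − r_GBP)T) ⇒ r_GBP = r_USD − ln(F/S)/T
ln(1.5553/1.5158) = 0.025725; /(4/12) = 0.077175
r_GBP = 0.0922 − 0.077175 = 0.015025
r_GBP = 1.50%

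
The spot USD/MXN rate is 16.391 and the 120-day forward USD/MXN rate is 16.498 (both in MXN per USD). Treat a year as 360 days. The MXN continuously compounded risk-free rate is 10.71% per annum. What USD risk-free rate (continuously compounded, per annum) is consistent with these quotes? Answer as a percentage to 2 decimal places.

F = S·e^((r_MXN − r_USD)T) ⇒ r_USD = r_MXN − ln(F/S)/T
ln(16.498/16.391) = 0.006507; /(120/360) = 0.019521
r_USD = 0.1071 − 0.019521 = 0.087579
r_USD = 8.76%

8.76%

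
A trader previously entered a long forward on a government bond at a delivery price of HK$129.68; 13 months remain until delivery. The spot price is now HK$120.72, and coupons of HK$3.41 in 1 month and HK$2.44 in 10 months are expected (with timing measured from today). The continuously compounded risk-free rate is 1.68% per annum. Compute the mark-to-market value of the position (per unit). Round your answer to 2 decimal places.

PV(remaining coupons) I = 3.41·e^(−0.0168·1/12) + 2.44·e^(−0.0168·10/12) = 5.8113
Current forward F = (S − I)·e^(rT) = (120.72 − 5.8113)·e^(0.0168·13/12) = 114.9087 × 1.018367 = 117.0192
Value (long) = (F − K)·e^(−rT) = (117.0192 − 129.68) × 0.981965 = -12.4325
Value = -HK$12.43

-HK$12.43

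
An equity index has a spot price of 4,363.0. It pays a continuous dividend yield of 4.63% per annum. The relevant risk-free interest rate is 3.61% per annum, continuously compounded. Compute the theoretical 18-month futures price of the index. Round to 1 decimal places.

4,296.8

F = S·e^((r − q)T) = 4363.0 · e^((0.0361 − 0.0463) × 18/12)
= 4363.0 · e^-0.015300 = 4363.0 × 0.984816
F = 4,296.8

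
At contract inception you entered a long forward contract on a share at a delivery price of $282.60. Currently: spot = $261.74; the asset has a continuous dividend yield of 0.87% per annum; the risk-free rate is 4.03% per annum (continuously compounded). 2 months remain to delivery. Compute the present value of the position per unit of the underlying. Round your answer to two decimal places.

Current fair forward for the remaining 2 months: F = S·e^((r − q)·T), (r − q) = 0.0403 − 0.0087 = 0.0316
F = 261.74 · e^(0.0316 × 2/12) = 261.74 × 1.005281 = 263.1222
Value of long forward = (F − K)·e^(−rT) = (263.1222 − 282.60) · e^(−0.0403·2/12)
= -19.4778 × 0.993306 = -19.35

-$19.35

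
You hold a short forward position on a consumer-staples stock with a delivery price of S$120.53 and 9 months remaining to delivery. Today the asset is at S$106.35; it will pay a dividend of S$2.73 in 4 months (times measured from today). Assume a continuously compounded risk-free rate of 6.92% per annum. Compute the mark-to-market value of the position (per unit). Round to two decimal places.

S$10.75

PV(remaining dividends) I = 2.73·e^(−0.0692·4/12) = 2.6677
Current forward F = (S − I)·e^(rT) = (106.35 − 2.6677)·e^(0.0692·9/12) = 103.6823 × 1.053270 = 109.2055
Value (long) = (F − K)·e^(−rT) = (109.2055 − 120.53) × 0.949424 = -10.7518
Short position value = −(long value) = S$10.75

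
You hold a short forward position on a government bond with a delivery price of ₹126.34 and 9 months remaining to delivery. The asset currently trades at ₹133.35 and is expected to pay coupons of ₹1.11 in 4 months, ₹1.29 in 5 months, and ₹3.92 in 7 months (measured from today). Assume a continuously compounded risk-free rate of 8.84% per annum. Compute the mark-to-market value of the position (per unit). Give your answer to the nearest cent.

PV(remaining coupons) I = 1.11·e^(−0.0884·4/12) + 1.29·e^(−0.0884·5/12) + 3.92·e^(−0.0884·7/12) = 6.0441
Current forward F = (S − I)·e^(rT) = (133.35 − 6.0441)·e^(0.0884·9/12) = 127.3059 × 1.068547 = 136.0323
Value (long) = (F − K)·e^(−rT) = (136.0323 − 126.34) × 0.935850 = 9.0705
Short position value = −(long value) = -₹9.07

-₹9.07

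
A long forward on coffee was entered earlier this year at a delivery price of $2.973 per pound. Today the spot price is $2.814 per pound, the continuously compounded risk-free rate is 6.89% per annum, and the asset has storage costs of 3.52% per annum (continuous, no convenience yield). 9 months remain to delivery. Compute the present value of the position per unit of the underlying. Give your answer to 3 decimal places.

Current fair forward for the remaining 9 months: F = S·e^((r + u)·T), (r + u) = 0.0689 + 0.0352 = 0.1041
F = 2.814 · e^(0.1041 × 9/12) = 2.814 × 1.081204 = 3.0425
Value of long forward = (F − K)·e^(−rT) = (3.0425 − 2.973) · e^(−0.0689·9/12)
= 0.0695 × 0.949637 = 0.066

$0.066 per pound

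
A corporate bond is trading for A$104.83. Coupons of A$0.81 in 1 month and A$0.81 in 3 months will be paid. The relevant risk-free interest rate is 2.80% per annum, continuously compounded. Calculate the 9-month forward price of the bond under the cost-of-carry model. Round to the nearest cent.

PV(coupons) I = 0.81·e^(−0.0280·1/12) + 0.81·e^(−0.0280·3/12)
I = 0.8081 + 0.8043 = 1.6124
F = (S − I)·e^(rT) = (104.83 − 1.6124) · e^(0.0280·9/12)
= 103.2176 · e^0.021000 = 103.2176 × 1.021222 = A$105.41

A$105.41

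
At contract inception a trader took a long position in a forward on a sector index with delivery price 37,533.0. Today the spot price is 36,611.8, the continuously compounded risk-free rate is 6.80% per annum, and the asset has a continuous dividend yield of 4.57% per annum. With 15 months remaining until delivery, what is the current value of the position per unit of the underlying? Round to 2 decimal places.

104.44

Current fair forward for the remaining 15 months: F = S·e^((r − q)·T), (r − q) = 0.0680 − 0.0457 = 0.0223
F = 36611.8 · e^(0.0223 × 15/12) = 36611.8 × 1.02826714 = 37646.7109
Value of long forward = (F − K)·e^(−rT) = (37646.7109 − 37533.0) · e^(−0.0680·15/12)
= 113.7109 × 0.91851228 = 104.44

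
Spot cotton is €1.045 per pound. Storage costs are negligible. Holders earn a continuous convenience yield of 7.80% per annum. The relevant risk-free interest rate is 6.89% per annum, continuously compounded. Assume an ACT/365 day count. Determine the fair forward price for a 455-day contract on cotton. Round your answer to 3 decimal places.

€1.033 per pound

Net carry = r + u − y = 0.0689 + 0.0000 − 0.0780 = -0.0091
F = S·e^((r+u−y)T) = 1.045 · e^(-0.0091 × 455/365) = 1.045 · e^-0.011344
= 1.045 × 0.988720 = €1.033 per pound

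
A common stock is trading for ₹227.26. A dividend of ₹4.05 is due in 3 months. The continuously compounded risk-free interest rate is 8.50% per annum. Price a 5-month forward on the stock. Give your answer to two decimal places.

PV(dividends) I = 4.05·e^(−0.0850·3/12)
I = 3.9648
F = (S − I)·e^(rT) = (227.26 − 3.9648) · e^(0.0850·5/12)
= 223.2952 · e^0.035417 = 223.2952 × 1.036052 = ₹231.35

₹231.35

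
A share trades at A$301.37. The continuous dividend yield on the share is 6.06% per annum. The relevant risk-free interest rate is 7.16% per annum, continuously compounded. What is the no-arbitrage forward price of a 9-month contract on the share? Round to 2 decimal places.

F = S·e^((r − q)T) = 301.37 · e^((0.0716 − 0.0606) × 9/12)
= 301.37 · e^0.008250 = 301.37 × 1.008284
F = A$303.87

A$303.87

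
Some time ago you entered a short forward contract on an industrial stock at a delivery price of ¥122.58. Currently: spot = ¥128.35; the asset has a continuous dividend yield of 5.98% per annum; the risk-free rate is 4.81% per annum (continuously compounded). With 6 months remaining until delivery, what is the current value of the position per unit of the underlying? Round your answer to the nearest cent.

-¥4.90

Current fair forward for the remaining 6 months: F = S·e^((r − q)·T), (r − q) = 0.0481 − 0.0598 = -0.0117
F = 128.35 · e^(-0.0117 × 6/12) = 128.35 × 0.994167 = 127.6013
Value of long forward = (F − K)·e^(−rT) = (127.6013 − 122.58) · e^(−0.0481·6/12)
= 5.0213 × 0.976237 = 4.90
Short position value = −(long value) = -¥4.90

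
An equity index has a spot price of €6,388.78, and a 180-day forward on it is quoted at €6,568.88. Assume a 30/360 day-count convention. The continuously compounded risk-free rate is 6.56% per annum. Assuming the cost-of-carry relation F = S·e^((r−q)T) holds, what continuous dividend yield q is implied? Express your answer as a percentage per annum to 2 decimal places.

From F = S·e^((r−q)T): (r − q) = ln(F/S)/T
ln(6568.88/6388.78) = ln(1.028190) = 0.027800
(r − q) = 0.027800 / (180/360) = 0.055600
q = r − ln(F/S)/T = 0.0656 − 0.055600 = 0.010000
q = 1.00%

1.00%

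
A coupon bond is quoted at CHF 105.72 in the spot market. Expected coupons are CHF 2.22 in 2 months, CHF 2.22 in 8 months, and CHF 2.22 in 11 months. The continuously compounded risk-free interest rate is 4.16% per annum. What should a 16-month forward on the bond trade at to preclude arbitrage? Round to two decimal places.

CHF 104.88

PV(coupons) I = 2.22·e^(−0.0416·2/12) + 2.22·e^(−0.0416·8/12) + 2.22·e^(−0.0416·11/12)
I = 2.2047 + 2.1593 + 2.1369 = 6.5009
F = (S − I)·e^(rT) = (105.72 − 6.5009) · e^(0.0416·16/12)
= 99.2191 · e^0.055467 = 99.2191 × 1.057034 = CHF 104.88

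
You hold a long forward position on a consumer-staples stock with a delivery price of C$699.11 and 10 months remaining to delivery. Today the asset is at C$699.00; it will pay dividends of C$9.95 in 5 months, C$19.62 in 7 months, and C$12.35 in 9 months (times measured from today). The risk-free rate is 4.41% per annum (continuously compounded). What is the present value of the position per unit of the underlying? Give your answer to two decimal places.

-C$15.72

PV(remaining dividends) I = 9.95·e^(−0.0441·5/12) + 19.62·e^(−0.0441·7/12) + 12.35·e^(−0.0441·9/12) = 40.8388
Current forward F = (S − I)·e^(rT) = (699.00 − 40.8388)·e^(0.0441·10/12) = 658.1612 × 1.037434 = 682.7988
Value (long) = (F − K)·e^(−rT) = (682.7988 − 699.11) × 0.963917 = -15.7226
Value = -C$15.72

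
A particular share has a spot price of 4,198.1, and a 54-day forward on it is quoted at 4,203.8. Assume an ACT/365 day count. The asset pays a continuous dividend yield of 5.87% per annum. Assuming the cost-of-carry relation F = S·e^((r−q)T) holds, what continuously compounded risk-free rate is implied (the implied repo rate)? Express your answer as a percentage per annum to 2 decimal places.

6.79%

From F = S·e^((r−q)T): (r − q) = ln(F/S)/T
ln(4203.8/4198.1) = ln(1.001358) = 0.001357
(r − q) = 0.001357 / (54/365) = 0.009172
r = ln(F/S)/T + q = 0.009172 + 0.0587 = 0.067872
r = 6.79%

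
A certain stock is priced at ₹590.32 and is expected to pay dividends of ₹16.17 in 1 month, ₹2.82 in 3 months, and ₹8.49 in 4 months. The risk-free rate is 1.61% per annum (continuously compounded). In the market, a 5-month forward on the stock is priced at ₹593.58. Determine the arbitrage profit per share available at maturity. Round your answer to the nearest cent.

PV(dividends) I = 16.17·e^(−0.0161·1/12) + 2.82·e^(−0.0161·3/12) + 8.49·e^(−0.0161·4/12) = 27.4016
Fair forward F* = (S − I)·e^(rT) = (590.32 − 27.4016)·e^0.006708 = 562.9184 × 1.006731 = 566.7074
Market ₹593.58 > fair 566.7074: forward overpriced → cash-and-carry (borrow at r, buy the stock and collect the dividends, short the forward).
Profit at T = |F_mkt − F*| = |593.58 − 566.7074| = ₹26.87 per share

₹26.87 per share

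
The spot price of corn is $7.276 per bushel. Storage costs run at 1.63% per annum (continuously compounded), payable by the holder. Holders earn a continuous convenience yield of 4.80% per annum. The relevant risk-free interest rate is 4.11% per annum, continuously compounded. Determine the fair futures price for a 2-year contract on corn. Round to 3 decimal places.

Net carry = r + u − y = 0.0411 + 0.0163 − 0.0480 = 0.0094
F = S·e^((r+u−y)T) = 7.276 · e^(0.0094 × 2) = 7.276 · e^0.018800
= 7.276 × 1.018978 = $7.414 per bushel

$7.414 per bushel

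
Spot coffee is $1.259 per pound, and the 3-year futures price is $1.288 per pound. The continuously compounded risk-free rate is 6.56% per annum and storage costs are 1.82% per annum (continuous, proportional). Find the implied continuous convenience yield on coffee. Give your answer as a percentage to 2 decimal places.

F = S·e^((r+u−y)T) ⇒ (r+u−y) = ln(F/S)/T
ln(1.288/1.259) = 0.022773; /T ⇒ 0.007591
y = r + u − ln(F/S)/T = 0.0656 + 0.0182 − 0.007591 = 0.076209
y = 7.62%

7.62%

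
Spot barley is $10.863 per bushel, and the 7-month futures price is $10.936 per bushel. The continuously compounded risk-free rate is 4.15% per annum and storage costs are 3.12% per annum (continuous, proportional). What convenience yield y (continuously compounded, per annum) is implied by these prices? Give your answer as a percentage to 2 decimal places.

6.12%

F = S·e^((r+u−y)T) ⇒ (r+u−y) = ln(F/S)/T
ln(10.936/10.863) = 0.006698; /T ⇒ 0.011482
y = r + u − ln(F/S)/T = 0.0415 + 0.0312 − 0.011482 = 0.061218
y = 6.12%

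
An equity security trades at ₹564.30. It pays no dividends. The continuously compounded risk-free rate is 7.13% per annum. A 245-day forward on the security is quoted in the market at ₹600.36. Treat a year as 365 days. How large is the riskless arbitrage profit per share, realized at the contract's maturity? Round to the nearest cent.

Fair forward: F* = S·e^(carry·T), with carry = r = 0.0713
F* = 564.30 · e^(0.0713 × 245/365) = 564.30 · e^0.047859 = 564.30 × 1.049023 = ₹591.9637
Market ₹600.36 > fair ₹591.9637: forward overpriced → cash-and-carry (buy spot, short the forward).
At maturity, profit = |F_mkt − F*| = |600.36 − 591.9637| = ₹8.40 per share

₹8.40 per share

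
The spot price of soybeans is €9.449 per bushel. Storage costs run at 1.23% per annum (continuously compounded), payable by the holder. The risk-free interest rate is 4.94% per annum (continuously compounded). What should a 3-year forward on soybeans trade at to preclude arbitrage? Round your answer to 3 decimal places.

Net carry = r + u − y = 0.0494 + 0.0123 − 0.0000 = 0.0617
F = S·e^((r+u−y)T) = 9.449 · e^(0.0617 × 3) = 9.449 · e^0.185100
= 9.449 × 1.203339 = €11.370 per bushel

€11.370 per bushel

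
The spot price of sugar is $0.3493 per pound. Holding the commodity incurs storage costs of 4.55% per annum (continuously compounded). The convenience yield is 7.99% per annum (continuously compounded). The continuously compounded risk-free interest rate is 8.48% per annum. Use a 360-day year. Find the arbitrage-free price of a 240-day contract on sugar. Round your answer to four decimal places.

Net carry = r + u − y = 0.0848 + 0.0455 − 0.0799 = 0.0504
F = S·e^((r+u−y)T) = 0.3493 · e^(0.0504 × 240/360) = 0.3493 · e^0.033600
= 0.3493 × 1.034171 = $0.3612 per pound

$0.3612 per pound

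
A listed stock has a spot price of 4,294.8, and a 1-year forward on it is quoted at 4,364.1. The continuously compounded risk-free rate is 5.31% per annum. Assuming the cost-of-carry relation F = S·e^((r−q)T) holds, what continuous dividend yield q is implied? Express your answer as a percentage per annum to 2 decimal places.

3.71%

From F = S·e^((r−q)T): (r − q) = ln(F/S)/T
ln(4364.1/4294.8) = ln(1.016136) = 0.016007
(r − q) = 0.016007 / (12/12) = 0.016007
q = r − ln(F/S)/T = 0.0531 − 0.016007 = 0.037093
q = 3.71%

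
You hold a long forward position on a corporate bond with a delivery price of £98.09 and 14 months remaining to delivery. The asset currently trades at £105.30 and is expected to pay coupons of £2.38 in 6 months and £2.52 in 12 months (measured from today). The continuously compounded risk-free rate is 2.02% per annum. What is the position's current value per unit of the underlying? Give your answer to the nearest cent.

£4.67

PV(remaining coupons) I = 2.38·e^(−0.0202·6/12) + 2.52·e^(−0.0202·12/12) = 4.8257
Current forward F = (S − I)·e^(rT) = (105.30 − 4.8257)·e^(0.0202·14/12) = 100.4743 × 1.023847 = 102.8703
Value (long) = (F − K)·e^(−rT) = (102.8703 − 98.09) × 0.976709 = 4.6690
Value = £4.67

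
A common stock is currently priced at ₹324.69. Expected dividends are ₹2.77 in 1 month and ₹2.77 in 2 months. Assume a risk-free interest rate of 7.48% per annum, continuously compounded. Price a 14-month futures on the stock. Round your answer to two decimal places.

₹348.31

PV(dividends) I = 2.77·e^(−0.0748·1/12) + 2.77·e^(−0.0748·2/12)
I = 2.7528 + 2.7357 = 5.4885
F = (S − I)·e^(rT) = (324.69 − 5.4885) · e^(0.0748·14/12)
= 319.2015 · e^0.087267 = 319.2015 × 1.091188 = ₹348.31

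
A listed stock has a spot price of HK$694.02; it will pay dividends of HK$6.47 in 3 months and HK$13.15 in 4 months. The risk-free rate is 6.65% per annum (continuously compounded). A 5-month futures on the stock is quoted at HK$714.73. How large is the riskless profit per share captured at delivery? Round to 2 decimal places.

HK$20.98 per share

PV(dividends) I = 6.47·e^(−0.0665·3/12) + 13.15·e^(−0.0665·4/12) = 19.2250
Fair futures F* = (S − I)·e^(rT) = (694.02 − 19.2250)·e^0.027708 = 674.7950 × 1.028095 = 693.7534
Market HK$714.73 > fair 693.7534: forward overpriced → cash-and-carry (borrow at r, buy the stock and collect the dividends, short the forward).
Profit at T = |F_mkt − F*| = |714.73 − 693.7534| = HK$20.98 per share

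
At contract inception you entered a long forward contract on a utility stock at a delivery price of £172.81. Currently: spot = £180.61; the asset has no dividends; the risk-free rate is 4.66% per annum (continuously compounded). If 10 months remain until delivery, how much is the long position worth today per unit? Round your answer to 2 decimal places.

£14.38

Current fair forward for the remaining 10 months: F = S·e^(r·T), r = 0.0466
F = 180.61 · e^(0.0466 × 10/12) = 180.61 × 1.039597 = 187.7616
Value of long forward = (F − K)·e^(−rT) = (187.7616 − 172.81) · e^(−0.0466·10/12)
= 14.9516 × 0.961911 = 14.38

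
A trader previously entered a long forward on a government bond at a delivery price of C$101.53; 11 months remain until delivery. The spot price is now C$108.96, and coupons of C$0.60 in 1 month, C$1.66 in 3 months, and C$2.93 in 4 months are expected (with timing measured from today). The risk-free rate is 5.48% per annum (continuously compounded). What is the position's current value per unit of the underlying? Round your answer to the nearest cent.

PV(remaining coupons) I = 0.60·e^(−0.0548·1/12) + 1.66·e^(−0.0548·3/12) + 2.93·e^(−0.0548·4/12) = 5.1116
Current forward F = (S − I)·e^(rT) = (108.96 − 5.1116)·e^(0.0548·11/12) = 103.8484 × 1.051516 = 109.1983
Value (long) = (F − K)·e^(−rT) = (109.1983 − 101.53) × 0.951007 = 7.2926
Value = C$7.29

C$7.29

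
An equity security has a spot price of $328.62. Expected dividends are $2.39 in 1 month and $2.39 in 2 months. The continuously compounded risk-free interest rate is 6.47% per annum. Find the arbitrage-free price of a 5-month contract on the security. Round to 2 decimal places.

PV(dividends) I = 2.39·e^(−0.0647·1/12) + 2.39·e^(−0.0647·2/12)
I = 2.3771 + 2.3644 = 4.7415
F = (S − I)·e^(rT) = (328.62 − 4.7415) · e^(0.0647·5/12)
= 323.8785 · e^0.026958 = 323.8785 × 1.027325 = $332.73

$332.73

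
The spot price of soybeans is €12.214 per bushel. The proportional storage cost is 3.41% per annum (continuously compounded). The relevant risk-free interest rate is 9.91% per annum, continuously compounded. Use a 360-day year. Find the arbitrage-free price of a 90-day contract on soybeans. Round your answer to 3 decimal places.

Net carry = r + u − y = 0.0991 + 0.0341 − 0.0000 = 0.1332
F = S·e^((r+u−y)T) = 12.214 · e^(0.1332 × 90/360) = 12.214 · e^0.033300
= 12.214 × 1.033861 = €12.628 per bushel

€12.628 per bushel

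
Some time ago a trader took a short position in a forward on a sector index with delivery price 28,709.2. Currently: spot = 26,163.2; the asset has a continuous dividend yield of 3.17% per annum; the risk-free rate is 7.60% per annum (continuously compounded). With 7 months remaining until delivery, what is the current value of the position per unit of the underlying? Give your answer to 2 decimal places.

1780.38

Current fair forward for the remaining 7 months: F = S·e^((r − q)·T), (r − q) = 0.0760 − 0.0317 = 0.0443
F = 26163.2 · e^(0.0443 × 7/12) = 26163.2 × 1.02617846 = 26848.1123
Value of long forward = (F − K)·e^(−rT) = (26848.1123 − 28709.2) · e^(−0.0760·7/12)
= -1861.0877 × 0.95663503 = -1780.38
Short position value = −(long value) = 1780.38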